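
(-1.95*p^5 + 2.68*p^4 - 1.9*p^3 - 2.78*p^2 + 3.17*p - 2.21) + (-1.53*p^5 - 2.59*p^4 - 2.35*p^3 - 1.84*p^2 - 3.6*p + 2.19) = -3.48*p^5 + 0.0900000000000003*p^4 - 4.25*p^3 - 4.62*p^2 - 0.43*p - 0.02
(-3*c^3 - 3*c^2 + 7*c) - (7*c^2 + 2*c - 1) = -3*c^3 - 10*c^2 + 5*c + 1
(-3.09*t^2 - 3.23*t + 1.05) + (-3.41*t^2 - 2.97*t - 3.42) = -6.5*t^2 - 6.2*t - 2.37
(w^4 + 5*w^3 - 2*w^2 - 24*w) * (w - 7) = w^5 - 2*w^4 - 37*w^3 - 10*w^2 + 168*w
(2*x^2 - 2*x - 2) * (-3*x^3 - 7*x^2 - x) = -6*x^5 - 8*x^4 + 18*x^3 + 16*x^2 + 2*x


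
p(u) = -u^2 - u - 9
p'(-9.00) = 17.00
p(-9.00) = -81.00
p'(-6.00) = 11.00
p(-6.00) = -39.00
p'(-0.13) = -0.74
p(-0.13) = -8.89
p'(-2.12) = 3.24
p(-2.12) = -11.37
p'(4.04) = -9.08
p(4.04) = -29.36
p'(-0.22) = -0.56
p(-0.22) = -8.83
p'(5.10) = -11.20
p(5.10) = -40.11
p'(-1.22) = 1.44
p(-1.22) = -9.27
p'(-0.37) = -0.26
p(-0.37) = -8.77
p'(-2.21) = 3.42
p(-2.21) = -11.67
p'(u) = -2*u - 1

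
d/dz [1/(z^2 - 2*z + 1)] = 2*(1 - z)/(z^2 - 2*z + 1)^2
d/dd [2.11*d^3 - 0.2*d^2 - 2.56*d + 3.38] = 6.33*d^2 - 0.4*d - 2.56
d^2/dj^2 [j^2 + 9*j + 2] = 2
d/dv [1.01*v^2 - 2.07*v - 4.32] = 2.02*v - 2.07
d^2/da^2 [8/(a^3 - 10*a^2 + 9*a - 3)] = 16*((10 - 3*a)*(a^3 - 10*a^2 + 9*a - 3) + (3*a^2 - 20*a + 9)^2)/(a^3 - 10*a^2 + 9*a - 3)^3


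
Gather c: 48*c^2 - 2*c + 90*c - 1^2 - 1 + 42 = 48*c^2 + 88*c + 40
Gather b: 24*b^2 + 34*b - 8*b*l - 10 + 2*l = 24*b^2 + b*(34 - 8*l) + 2*l - 10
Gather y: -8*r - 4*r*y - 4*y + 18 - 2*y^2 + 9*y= -8*r - 2*y^2 + y*(5 - 4*r) + 18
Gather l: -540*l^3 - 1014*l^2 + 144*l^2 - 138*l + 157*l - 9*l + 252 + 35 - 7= -540*l^3 - 870*l^2 + 10*l + 280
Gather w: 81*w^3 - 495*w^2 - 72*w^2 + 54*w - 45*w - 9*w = 81*w^3 - 567*w^2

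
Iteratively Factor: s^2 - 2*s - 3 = (s - 3)*(s + 1)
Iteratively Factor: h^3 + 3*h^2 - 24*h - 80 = (h - 5)*(h^2 + 8*h + 16) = (h - 5)*(h + 4)*(h + 4)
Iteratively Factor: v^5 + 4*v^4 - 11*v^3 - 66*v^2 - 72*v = (v - 4)*(v^4 + 8*v^3 + 21*v^2 + 18*v) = (v - 4)*(v + 3)*(v^3 + 5*v^2 + 6*v) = v*(v - 4)*(v + 3)*(v^2 + 5*v + 6) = v*(v - 4)*(v + 3)^2*(v + 2)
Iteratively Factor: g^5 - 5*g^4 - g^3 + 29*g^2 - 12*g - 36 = (g - 3)*(g^4 - 2*g^3 - 7*g^2 + 8*g + 12) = (g - 3)*(g - 2)*(g^3 - 7*g - 6) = (g - 3)*(g - 2)*(g + 2)*(g^2 - 2*g - 3) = (g - 3)*(g - 2)*(g + 1)*(g + 2)*(g - 3)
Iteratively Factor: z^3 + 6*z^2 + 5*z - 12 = (z + 3)*(z^2 + 3*z - 4) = (z - 1)*(z + 3)*(z + 4)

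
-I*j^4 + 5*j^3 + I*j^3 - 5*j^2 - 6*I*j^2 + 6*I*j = j*(j - I)*(j + 6*I)*(-I*j + I)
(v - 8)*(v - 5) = v^2 - 13*v + 40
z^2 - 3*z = z*(z - 3)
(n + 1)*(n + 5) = n^2 + 6*n + 5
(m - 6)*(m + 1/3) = m^2 - 17*m/3 - 2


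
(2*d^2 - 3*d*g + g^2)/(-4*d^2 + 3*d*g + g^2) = (-2*d + g)/(4*d + g)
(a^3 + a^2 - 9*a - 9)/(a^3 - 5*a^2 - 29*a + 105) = (a^2 + 4*a + 3)/(a^2 - 2*a - 35)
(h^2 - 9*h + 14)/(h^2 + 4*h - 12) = (h - 7)/(h + 6)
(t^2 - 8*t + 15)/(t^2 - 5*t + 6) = (t - 5)/(t - 2)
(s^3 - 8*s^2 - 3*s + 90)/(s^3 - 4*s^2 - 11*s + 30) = (s - 6)/(s - 2)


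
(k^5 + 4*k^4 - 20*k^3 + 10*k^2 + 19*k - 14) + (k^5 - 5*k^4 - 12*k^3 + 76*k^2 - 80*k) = 2*k^5 - k^4 - 32*k^3 + 86*k^2 - 61*k - 14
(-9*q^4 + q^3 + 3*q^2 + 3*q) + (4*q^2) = -9*q^4 + q^3 + 7*q^2 + 3*q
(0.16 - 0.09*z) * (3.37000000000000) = 0.5392 - 0.3033*z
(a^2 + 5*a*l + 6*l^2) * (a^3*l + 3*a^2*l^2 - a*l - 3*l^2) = a^5*l + 8*a^4*l^2 + 21*a^3*l^3 - a^3*l + 18*a^2*l^4 - 8*a^2*l^2 - 21*a*l^3 - 18*l^4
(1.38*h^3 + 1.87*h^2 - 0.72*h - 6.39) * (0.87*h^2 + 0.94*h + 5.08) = 1.2006*h^5 + 2.9241*h^4 + 8.1418*h^3 + 3.2635*h^2 - 9.6642*h - 32.4612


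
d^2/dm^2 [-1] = 0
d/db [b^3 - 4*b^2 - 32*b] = 3*b^2 - 8*b - 32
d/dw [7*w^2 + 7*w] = 14*w + 7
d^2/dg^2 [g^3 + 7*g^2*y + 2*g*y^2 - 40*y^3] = 6*g + 14*y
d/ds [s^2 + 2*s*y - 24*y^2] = 2*s + 2*y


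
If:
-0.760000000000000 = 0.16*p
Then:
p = -4.75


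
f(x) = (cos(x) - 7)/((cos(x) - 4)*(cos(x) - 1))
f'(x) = (cos(x) - 7)*sin(x)/((cos(x) - 4)*(cos(x) - 1)^2) + (cos(x) - 7)*sin(x)/((cos(x) - 4)^2*(cos(x) - 1)) - sin(x)/((cos(x) - 4)*(cos(x) - 1)) = (cos(x)^2 - 14*cos(x) + 31)*sin(x)/((cos(x) - 4)^2*(cos(x) - 1)^2)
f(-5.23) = -3.67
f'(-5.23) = 6.74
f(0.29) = -47.57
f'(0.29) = 327.98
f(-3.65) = -0.86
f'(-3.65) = 0.26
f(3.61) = -0.85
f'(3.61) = -0.23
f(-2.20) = -1.04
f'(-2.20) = -0.60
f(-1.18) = -2.95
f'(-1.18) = -4.75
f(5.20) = -3.48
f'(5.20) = -6.18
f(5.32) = -4.37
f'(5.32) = -8.85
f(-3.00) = -0.80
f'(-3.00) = -0.07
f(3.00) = -0.80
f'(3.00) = 0.07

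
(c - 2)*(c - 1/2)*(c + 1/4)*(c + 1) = c^4 - 5*c^3/4 - 15*c^2/8 + 5*c/8 + 1/4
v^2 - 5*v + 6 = (v - 3)*(v - 2)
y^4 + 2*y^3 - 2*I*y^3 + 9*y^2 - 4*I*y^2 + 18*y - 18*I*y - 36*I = (y + 2)*(y - 3*I)*(y - 2*I)*(y + 3*I)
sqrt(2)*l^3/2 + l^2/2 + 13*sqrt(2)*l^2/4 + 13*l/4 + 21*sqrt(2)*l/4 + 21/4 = (l + 3)*(l + 7/2)*(sqrt(2)*l/2 + 1/2)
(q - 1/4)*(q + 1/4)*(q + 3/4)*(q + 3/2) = q^4 + 9*q^3/4 + 17*q^2/16 - 9*q/64 - 9/128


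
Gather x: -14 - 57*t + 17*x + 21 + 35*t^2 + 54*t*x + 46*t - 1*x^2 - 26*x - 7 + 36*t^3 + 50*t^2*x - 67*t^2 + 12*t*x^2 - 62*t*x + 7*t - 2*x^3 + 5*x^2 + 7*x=36*t^3 - 32*t^2 - 4*t - 2*x^3 + x^2*(12*t + 4) + x*(50*t^2 - 8*t - 2)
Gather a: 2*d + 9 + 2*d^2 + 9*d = 2*d^2 + 11*d + 9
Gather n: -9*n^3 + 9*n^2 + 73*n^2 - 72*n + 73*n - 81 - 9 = -9*n^3 + 82*n^2 + n - 90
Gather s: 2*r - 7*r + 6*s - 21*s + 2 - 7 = -5*r - 15*s - 5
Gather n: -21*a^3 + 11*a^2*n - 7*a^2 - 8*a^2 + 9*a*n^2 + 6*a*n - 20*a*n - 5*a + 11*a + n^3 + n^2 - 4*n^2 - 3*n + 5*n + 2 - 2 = -21*a^3 - 15*a^2 + 6*a + n^3 + n^2*(9*a - 3) + n*(11*a^2 - 14*a + 2)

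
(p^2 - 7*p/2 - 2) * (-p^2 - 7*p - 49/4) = -p^4 - 7*p^3/2 + 57*p^2/4 + 455*p/8 + 49/2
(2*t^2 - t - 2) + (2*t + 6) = 2*t^2 + t + 4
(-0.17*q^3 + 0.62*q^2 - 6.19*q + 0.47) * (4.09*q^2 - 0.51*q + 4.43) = -0.6953*q^5 + 2.6225*q^4 - 26.3864*q^3 + 7.8258*q^2 - 27.6614*q + 2.0821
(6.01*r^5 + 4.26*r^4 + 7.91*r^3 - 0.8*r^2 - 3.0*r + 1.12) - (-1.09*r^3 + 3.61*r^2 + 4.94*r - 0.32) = 6.01*r^5 + 4.26*r^4 + 9.0*r^3 - 4.41*r^2 - 7.94*r + 1.44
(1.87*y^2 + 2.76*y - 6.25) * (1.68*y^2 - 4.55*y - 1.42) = 3.1416*y^4 - 3.8717*y^3 - 25.7134*y^2 + 24.5183*y + 8.875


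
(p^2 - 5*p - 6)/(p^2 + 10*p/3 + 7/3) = 3*(p - 6)/(3*p + 7)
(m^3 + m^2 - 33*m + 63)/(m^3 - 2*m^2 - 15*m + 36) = (m + 7)/(m + 4)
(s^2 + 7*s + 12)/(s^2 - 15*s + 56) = (s^2 + 7*s + 12)/(s^2 - 15*s + 56)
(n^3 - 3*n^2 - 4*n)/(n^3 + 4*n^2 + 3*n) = (n - 4)/(n + 3)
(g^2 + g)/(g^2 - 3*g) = (g + 1)/(g - 3)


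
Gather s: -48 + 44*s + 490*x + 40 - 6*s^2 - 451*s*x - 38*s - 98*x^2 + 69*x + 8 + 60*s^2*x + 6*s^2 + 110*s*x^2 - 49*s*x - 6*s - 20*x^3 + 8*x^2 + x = 60*s^2*x + s*(110*x^2 - 500*x) - 20*x^3 - 90*x^2 + 560*x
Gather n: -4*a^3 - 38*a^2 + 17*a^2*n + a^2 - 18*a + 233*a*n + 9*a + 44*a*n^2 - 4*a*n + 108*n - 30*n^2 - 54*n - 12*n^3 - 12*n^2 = -4*a^3 - 37*a^2 - 9*a - 12*n^3 + n^2*(44*a - 42) + n*(17*a^2 + 229*a + 54)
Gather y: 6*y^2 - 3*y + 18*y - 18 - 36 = 6*y^2 + 15*y - 54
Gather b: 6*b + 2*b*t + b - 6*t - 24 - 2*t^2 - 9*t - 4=b*(2*t + 7) - 2*t^2 - 15*t - 28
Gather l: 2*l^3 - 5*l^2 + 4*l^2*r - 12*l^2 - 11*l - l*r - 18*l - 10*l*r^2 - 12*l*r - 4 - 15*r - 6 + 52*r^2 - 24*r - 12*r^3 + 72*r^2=2*l^3 + l^2*(4*r - 17) + l*(-10*r^2 - 13*r - 29) - 12*r^3 + 124*r^2 - 39*r - 10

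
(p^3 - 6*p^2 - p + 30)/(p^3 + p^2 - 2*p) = (p^2 - 8*p + 15)/(p*(p - 1))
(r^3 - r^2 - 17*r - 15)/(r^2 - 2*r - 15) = r + 1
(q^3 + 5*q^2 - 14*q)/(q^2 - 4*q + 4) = q*(q + 7)/(q - 2)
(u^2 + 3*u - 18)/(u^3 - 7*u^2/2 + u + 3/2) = 2*(u + 6)/(2*u^2 - u - 1)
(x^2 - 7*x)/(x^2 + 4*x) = (x - 7)/(x + 4)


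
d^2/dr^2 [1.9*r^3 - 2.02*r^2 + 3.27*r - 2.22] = 11.4*r - 4.04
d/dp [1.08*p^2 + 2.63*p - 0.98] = 2.16*p + 2.63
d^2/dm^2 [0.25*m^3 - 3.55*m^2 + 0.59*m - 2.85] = 1.5*m - 7.1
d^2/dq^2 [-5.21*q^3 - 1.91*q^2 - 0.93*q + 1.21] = -31.26*q - 3.82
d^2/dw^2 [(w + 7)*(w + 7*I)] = 2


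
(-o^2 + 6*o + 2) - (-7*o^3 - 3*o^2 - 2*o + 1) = 7*o^3 + 2*o^2 + 8*o + 1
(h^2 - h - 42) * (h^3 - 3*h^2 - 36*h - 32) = h^5 - 4*h^4 - 75*h^3 + 130*h^2 + 1544*h + 1344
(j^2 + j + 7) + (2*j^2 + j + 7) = 3*j^2 + 2*j + 14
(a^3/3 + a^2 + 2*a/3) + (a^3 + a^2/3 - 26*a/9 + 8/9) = 4*a^3/3 + 4*a^2/3 - 20*a/9 + 8/9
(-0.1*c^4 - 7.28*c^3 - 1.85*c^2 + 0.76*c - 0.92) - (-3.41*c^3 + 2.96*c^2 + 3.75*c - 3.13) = -0.1*c^4 - 3.87*c^3 - 4.81*c^2 - 2.99*c + 2.21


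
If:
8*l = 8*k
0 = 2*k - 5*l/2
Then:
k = 0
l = 0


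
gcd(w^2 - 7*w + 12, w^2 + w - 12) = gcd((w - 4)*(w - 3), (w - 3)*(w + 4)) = w - 3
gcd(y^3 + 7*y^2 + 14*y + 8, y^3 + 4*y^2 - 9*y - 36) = y + 4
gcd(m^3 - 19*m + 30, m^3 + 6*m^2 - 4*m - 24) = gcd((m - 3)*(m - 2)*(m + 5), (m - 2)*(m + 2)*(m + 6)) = m - 2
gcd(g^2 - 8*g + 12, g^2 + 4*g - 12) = g - 2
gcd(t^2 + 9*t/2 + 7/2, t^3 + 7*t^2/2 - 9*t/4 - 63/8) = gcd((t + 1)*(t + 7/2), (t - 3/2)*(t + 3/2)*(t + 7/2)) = t + 7/2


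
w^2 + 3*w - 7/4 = (w - 1/2)*(w + 7/2)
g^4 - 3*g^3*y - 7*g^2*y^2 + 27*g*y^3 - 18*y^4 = (g - 3*y)*(g - 2*y)*(g - y)*(g + 3*y)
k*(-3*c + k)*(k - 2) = -3*c*k^2 + 6*c*k + k^3 - 2*k^2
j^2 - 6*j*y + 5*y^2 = (j - 5*y)*(j - y)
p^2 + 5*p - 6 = (p - 1)*(p + 6)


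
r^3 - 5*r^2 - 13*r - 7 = (r - 7)*(r + 1)^2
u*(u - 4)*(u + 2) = u^3 - 2*u^2 - 8*u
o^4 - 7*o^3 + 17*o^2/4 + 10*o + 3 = (o - 6)*(o - 2)*(o + 1/2)^2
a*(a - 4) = a^2 - 4*a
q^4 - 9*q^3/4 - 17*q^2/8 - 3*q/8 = q*(q - 3)*(q + 1/4)*(q + 1/2)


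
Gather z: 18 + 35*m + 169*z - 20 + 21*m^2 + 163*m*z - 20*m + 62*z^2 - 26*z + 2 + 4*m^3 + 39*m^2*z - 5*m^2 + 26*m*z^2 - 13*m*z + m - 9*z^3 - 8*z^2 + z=4*m^3 + 16*m^2 + 16*m - 9*z^3 + z^2*(26*m + 54) + z*(39*m^2 + 150*m + 144)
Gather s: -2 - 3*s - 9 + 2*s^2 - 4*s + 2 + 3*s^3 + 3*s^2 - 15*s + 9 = 3*s^3 + 5*s^2 - 22*s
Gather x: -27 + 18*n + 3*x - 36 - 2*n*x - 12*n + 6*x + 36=6*n + x*(9 - 2*n) - 27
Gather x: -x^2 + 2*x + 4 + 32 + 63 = -x^2 + 2*x + 99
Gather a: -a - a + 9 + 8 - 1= 16 - 2*a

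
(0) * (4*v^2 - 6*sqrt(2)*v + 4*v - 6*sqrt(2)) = 0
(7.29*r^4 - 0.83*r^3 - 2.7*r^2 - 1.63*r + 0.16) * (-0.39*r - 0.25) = -2.8431*r^5 - 1.4988*r^4 + 1.2605*r^3 + 1.3107*r^2 + 0.3451*r - 0.04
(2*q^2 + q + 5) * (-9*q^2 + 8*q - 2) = -18*q^4 + 7*q^3 - 41*q^2 + 38*q - 10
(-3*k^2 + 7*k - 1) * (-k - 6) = 3*k^3 + 11*k^2 - 41*k + 6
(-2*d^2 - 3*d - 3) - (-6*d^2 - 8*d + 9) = 4*d^2 + 5*d - 12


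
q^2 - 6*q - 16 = (q - 8)*(q + 2)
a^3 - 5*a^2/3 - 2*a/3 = a*(a - 2)*(a + 1/3)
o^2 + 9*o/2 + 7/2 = (o + 1)*(o + 7/2)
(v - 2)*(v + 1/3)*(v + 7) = v^3 + 16*v^2/3 - 37*v/3 - 14/3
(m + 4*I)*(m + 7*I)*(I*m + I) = I*m^3 - 11*m^2 + I*m^2 - 11*m - 28*I*m - 28*I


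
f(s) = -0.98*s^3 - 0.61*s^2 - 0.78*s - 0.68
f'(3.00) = -30.90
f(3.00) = -34.97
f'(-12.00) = -409.50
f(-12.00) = 1614.28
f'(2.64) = -24.49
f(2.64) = -25.02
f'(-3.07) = -24.74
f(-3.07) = 24.32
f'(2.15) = -16.99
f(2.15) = -14.92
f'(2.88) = -28.68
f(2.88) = -31.40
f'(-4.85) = -64.02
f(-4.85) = 100.56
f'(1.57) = -9.94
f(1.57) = -7.20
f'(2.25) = -18.41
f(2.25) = -16.69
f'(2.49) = -22.05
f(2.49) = -21.53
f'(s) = -2.94*s^2 - 1.22*s - 0.78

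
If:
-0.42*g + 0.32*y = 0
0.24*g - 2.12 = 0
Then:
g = 8.83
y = 11.59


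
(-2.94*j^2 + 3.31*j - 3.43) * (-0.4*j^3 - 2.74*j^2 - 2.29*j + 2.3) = 1.176*j^5 + 6.7316*j^4 - 0.964800000000002*j^3 - 4.9437*j^2 + 15.4677*j - 7.889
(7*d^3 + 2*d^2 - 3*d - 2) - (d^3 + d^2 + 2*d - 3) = 6*d^3 + d^2 - 5*d + 1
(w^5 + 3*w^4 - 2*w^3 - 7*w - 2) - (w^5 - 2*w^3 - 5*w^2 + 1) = 3*w^4 + 5*w^2 - 7*w - 3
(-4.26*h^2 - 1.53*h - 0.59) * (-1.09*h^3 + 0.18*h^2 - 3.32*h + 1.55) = 4.6434*h^5 + 0.9009*h^4 + 14.5109*h^3 - 1.6296*h^2 - 0.4127*h - 0.9145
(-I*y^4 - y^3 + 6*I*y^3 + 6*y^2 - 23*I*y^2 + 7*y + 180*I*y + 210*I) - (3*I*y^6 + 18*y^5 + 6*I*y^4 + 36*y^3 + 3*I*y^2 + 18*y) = -3*I*y^6 - 18*y^5 - 7*I*y^4 - 37*y^3 + 6*I*y^3 + 6*y^2 - 26*I*y^2 - 11*y + 180*I*y + 210*I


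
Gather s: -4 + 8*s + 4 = 8*s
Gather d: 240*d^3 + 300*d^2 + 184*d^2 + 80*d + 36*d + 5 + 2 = 240*d^3 + 484*d^2 + 116*d + 7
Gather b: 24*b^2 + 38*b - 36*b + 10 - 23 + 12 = 24*b^2 + 2*b - 1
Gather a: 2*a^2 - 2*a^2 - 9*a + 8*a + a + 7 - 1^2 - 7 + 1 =0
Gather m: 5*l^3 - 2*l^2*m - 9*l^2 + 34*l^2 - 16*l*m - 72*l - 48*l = 5*l^3 + 25*l^2 - 120*l + m*(-2*l^2 - 16*l)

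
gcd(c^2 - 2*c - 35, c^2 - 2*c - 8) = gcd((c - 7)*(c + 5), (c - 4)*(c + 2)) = 1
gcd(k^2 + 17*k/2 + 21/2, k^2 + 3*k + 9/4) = k + 3/2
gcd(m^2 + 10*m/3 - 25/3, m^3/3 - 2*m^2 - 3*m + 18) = 1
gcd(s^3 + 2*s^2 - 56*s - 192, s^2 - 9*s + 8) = s - 8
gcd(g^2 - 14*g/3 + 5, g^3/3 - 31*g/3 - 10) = 1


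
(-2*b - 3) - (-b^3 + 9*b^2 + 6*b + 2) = b^3 - 9*b^2 - 8*b - 5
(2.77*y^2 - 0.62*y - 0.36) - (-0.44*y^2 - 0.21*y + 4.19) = 3.21*y^2 - 0.41*y - 4.55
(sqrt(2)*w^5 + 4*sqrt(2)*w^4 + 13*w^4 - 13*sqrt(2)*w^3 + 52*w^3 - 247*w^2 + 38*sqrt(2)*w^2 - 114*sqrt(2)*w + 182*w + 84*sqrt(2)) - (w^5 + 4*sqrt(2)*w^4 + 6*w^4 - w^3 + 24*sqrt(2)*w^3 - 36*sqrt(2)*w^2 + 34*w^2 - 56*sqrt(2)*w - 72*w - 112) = -w^5 + sqrt(2)*w^5 + 7*w^4 - 37*sqrt(2)*w^3 + 53*w^3 - 281*w^2 + 74*sqrt(2)*w^2 - 58*sqrt(2)*w + 254*w + 112 + 84*sqrt(2)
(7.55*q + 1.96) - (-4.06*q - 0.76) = 11.61*q + 2.72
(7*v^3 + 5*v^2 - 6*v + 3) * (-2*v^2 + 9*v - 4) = -14*v^5 + 53*v^4 + 29*v^3 - 80*v^2 + 51*v - 12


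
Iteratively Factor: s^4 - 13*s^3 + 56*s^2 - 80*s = (s)*(s^3 - 13*s^2 + 56*s - 80) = s*(s - 4)*(s^2 - 9*s + 20) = s*(s - 5)*(s - 4)*(s - 4)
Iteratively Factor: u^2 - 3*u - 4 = (u - 4)*(u + 1)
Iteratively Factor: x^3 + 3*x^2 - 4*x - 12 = (x + 3)*(x^2 - 4) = (x - 2)*(x + 3)*(x + 2)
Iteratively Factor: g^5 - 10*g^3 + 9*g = (g - 3)*(g^4 + 3*g^3 - g^2 - 3*g) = g*(g - 3)*(g^3 + 3*g^2 - g - 3) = g*(g - 3)*(g + 1)*(g^2 + 2*g - 3) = g*(g - 3)*(g + 1)*(g + 3)*(g - 1)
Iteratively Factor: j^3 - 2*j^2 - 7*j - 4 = (j - 4)*(j^2 + 2*j + 1) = (j - 4)*(j + 1)*(j + 1)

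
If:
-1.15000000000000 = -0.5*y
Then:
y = 2.30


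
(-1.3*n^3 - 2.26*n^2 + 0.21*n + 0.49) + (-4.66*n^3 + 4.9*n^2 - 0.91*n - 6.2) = -5.96*n^3 + 2.64*n^2 - 0.7*n - 5.71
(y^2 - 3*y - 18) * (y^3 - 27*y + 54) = y^5 - 3*y^4 - 45*y^3 + 135*y^2 + 324*y - 972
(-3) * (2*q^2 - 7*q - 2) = -6*q^2 + 21*q + 6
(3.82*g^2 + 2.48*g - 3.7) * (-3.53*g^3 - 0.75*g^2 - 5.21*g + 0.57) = -13.4846*g^5 - 11.6194*g^4 - 8.7012*g^3 - 7.9684*g^2 + 20.6906*g - 2.109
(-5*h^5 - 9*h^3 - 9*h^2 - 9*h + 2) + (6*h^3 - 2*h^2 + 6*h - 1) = -5*h^5 - 3*h^3 - 11*h^2 - 3*h + 1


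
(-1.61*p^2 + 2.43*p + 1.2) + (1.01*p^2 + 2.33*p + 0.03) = -0.6*p^2 + 4.76*p + 1.23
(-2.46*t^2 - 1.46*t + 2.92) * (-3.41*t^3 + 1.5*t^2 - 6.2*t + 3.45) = 8.3886*t^5 + 1.2886*t^4 + 3.1048*t^3 + 4.945*t^2 - 23.141*t + 10.074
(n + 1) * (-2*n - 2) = -2*n^2 - 4*n - 2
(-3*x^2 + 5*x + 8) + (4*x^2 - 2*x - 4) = x^2 + 3*x + 4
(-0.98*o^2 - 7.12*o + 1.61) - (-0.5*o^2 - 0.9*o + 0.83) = -0.48*o^2 - 6.22*o + 0.78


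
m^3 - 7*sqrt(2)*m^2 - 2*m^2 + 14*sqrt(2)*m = m*(m - 2)*(m - 7*sqrt(2))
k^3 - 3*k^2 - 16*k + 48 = (k - 4)*(k - 3)*(k + 4)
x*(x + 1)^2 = x^3 + 2*x^2 + x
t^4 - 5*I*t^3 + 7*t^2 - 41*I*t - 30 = (t - 5*I)*(t - 2*I)*(t - I)*(t + 3*I)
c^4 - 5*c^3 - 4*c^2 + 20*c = c*(c - 5)*(c - 2)*(c + 2)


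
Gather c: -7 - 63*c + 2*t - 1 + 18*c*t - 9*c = c*(18*t - 72) + 2*t - 8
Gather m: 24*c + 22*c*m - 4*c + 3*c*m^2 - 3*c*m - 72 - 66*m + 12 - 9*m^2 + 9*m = 20*c + m^2*(3*c - 9) + m*(19*c - 57) - 60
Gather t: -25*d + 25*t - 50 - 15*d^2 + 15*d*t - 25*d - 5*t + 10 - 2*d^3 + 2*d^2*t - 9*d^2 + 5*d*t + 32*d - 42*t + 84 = -2*d^3 - 24*d^2 - 18*d + t*(2*d^2 + 20*d - 22) + 44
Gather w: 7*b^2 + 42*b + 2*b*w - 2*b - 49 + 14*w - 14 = 7*b^2 + 40*b + w*(2*b + 14) - 63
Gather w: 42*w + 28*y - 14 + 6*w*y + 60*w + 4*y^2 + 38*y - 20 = w*(6*y + 102) + 4*y^2 + 66*y - 34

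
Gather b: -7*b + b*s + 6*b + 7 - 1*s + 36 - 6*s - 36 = b*(s - 1) - 7*s + 7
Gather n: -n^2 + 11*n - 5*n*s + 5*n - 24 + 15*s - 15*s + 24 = -n^2 + n*(16 - 5*s)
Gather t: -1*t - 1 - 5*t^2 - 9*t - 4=-5*t^2 - 10*t - 5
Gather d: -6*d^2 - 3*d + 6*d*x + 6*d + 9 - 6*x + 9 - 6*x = -6*d^2 + d*(6*x + 3) - 12*x + 18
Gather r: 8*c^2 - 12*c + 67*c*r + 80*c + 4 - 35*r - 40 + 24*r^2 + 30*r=8*c^2 + 68*c + 24*r^2 + r*(67*c - 5) - 36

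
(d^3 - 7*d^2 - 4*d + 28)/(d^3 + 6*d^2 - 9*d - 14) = (d^2 - 5*d - 14)/(d^2 + 8*d + 7)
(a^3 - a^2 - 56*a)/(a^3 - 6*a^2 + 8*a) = (a^2 - a - 56)/(a^2 - 6*a + 8)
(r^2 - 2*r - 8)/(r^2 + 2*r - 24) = (r + 2)/(r + 6)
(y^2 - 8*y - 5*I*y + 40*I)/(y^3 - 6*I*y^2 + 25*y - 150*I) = (y - 8)/(y^2 - I*y + 30)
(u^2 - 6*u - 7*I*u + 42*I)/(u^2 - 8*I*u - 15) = (-u^2 + 6*u + 7*I*u - 42*I)/(-u^2 + 8*I*u + 15)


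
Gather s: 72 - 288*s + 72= 144 - 288*s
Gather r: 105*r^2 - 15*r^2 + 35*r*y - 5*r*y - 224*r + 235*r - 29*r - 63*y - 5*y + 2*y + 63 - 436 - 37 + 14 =90*r^2 + r*(30*y - 18) - 66*y - 396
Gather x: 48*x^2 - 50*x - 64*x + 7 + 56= 48*x^2 - 114*x + 63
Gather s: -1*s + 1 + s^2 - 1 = s^2 - s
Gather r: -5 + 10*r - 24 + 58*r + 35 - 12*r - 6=56*r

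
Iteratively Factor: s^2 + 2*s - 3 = (s - 1)*(s + 3)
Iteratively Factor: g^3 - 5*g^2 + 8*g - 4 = (g - 1)*(g^2 - 4*g + 4) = (g - 2)*(g - 1)*(g - 2)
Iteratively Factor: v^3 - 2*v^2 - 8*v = (v + 2)*(v^2 - 4*v) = v*(v + 2)*(v - 4)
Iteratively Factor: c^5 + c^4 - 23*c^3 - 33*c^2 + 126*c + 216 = (c + 2)*(c^4 - c^3 - 21*c^2 + 9*c + 108) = (c - 3)*(c + 2)*(c^3 + 2*c^2 - 15*c - 36) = (c - 3)*(c + 2)*(c + 3)*(c^2 - c - 12) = (c - 3)*(c + 2)*(c + 3)^2*(c - 4)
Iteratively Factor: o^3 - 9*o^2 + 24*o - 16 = (o - 1)*(o^2 - 8*o + 16) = (o - 4)*(o - 1)*(o - 4)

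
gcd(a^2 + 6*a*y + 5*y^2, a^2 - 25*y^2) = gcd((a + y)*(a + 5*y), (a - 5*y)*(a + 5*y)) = a + 5*y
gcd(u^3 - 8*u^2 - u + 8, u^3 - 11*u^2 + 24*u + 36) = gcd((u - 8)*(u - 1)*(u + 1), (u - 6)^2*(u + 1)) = u + 1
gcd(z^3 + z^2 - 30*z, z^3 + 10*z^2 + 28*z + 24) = z + 6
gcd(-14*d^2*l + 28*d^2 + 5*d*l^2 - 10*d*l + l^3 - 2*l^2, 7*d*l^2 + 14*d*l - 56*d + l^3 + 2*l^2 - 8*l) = 7*d*l - 14*d + l^2 - 2*l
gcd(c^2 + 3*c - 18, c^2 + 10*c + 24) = c + 6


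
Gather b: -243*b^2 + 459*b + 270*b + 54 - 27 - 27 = -243*b^2 + 729*b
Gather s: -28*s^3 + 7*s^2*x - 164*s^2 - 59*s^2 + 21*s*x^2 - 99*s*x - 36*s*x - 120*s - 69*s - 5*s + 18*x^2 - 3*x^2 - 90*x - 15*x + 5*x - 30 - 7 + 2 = -28*s^3 + s^2*(7*x - 223) + s*(21*x^2 - 135*x - 194) + 15*x^2 - 100*x - 35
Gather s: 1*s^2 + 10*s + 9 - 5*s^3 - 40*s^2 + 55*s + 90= -5*s^3 - 39*s^2 + 65*s + 99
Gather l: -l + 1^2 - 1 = -l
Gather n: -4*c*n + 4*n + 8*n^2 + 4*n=8*n^2 + n*(8 - 4*c)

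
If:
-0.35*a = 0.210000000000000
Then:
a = -0.60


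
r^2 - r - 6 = (r - 3)*(r + 2)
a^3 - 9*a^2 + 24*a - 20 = (a - 5)*(a - 2)^2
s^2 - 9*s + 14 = (s - 7)*(s - 2)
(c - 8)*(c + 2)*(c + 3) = c^3 - 3*c^2 - 34*c - 48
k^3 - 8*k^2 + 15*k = k*(k - 5)*(k - 3)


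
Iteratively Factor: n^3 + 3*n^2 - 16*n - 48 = (n + 3)*(n^2 - 16) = (n + 3)*(n + 4)*(n - 4)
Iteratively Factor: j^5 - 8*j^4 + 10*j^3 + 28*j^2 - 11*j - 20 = (j - 1)*(j^4 - 7*j^3 + 3*j^2 + 31*j + 20) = (j - 1)*(j + 1)*(j^3 - 8*j^2 + 11*j + 20) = (j - 1)*(j + 1)^2*(j^2 - 9*j + 20) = (j - 5)*(j - 1)*(j + 1)^2*(j - 4)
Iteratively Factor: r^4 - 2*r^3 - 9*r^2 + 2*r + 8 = (r + 2)*(r^3 - 4*r^2 - r + 4) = (r - 4)*(r + 2)*(r^2 - 1) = (r - 4)*(r - 1)*(r + 2)*(r + 1)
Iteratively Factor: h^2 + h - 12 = (h + 4)*(h - 3)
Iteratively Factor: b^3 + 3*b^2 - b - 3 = (b + 3)*(b^2 - 1) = (b + 1)*(b + 3)*(b - 1)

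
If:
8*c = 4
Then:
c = 1/2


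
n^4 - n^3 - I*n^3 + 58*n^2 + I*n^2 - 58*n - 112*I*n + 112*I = (n - 1)*(n - 7*I)*(n - 2*I)*(n + 8*I)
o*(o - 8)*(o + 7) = o^3 - o^2 - 56*o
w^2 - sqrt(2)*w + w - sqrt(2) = (w + 1)*(w - sqrt(2))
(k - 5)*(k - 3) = k^2 - 8*k + 15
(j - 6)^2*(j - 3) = j^3 - 15*j^2 + 72*j - 108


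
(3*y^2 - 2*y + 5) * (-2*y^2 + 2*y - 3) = -6*y^4 + 10*y^3 - 23*y^2 + 16*y - 15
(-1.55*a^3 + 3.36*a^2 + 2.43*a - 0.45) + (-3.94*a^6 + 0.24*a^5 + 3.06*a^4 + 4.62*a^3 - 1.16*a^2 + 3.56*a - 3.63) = -3.94*a^6 + 0.24*a^5 + 3.06*a^4 + 3.07*a^3 + 2.2*a^2 + 5.99*a - 4.08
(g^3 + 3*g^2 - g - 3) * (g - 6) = g^4 - 3*g^3 - 19*g^2 + 3*g + 18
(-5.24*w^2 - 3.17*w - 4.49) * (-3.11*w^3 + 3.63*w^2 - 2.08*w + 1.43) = 16.2964*w^5 - 9.1625*w^4 + 13.356*w^3 - 17.1983*w^2 + 4.8061*w - 6.4207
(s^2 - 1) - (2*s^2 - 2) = 1 - s^2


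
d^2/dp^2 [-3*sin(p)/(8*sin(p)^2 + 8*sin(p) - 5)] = 3*(64*sin(p)^5 - 64*sin(p)^4 + 112*sin(p)^3 + 40*sin(p)^2 - 215*sin(p) - 80)/(8*sin(p)^2 + 8*sin(p) - 5)^3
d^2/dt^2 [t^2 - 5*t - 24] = 2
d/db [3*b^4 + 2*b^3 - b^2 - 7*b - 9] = 12*b^3 + 6*b^2 - 2*b - 7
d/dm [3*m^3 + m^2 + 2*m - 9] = 9*m^2 + 2*m + 2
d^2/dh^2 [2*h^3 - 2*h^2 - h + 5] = 12*h - 4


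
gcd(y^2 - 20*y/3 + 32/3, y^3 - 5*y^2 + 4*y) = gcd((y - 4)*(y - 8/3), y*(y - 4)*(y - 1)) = y - 4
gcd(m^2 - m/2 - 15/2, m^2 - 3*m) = m - 3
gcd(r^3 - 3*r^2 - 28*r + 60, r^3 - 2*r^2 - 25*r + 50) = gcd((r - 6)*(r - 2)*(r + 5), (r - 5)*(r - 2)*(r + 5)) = r^2 + 3*r - 10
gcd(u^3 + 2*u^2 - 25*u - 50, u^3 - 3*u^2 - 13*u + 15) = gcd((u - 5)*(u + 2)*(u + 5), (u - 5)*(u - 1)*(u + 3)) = u - 5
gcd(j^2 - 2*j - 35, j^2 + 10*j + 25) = j + 5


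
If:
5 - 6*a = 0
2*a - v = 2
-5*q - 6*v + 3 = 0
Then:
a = 5/6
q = 1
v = -1/3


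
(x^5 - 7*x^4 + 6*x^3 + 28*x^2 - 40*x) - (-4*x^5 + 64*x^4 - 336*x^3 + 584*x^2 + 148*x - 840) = 5*x^5 - 71*x^4 + 342*x^3 - 556*x^2 - 188*x + 840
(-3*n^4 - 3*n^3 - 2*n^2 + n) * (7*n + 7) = -21*n^5 - 42*n^4 - 35*n^3 - 7*n^2 + 7*n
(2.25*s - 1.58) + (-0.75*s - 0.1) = 1.5*s - 1.68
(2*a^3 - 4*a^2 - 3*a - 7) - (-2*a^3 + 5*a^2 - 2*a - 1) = 4*a^3 - 9*a^2 - a - 6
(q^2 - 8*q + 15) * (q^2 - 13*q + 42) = q^4 - 21*q^3 + 161*q^2 - 531*q + 630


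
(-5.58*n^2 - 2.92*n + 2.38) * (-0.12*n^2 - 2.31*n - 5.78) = 0.6696*n^4 + 13.2402*n^3 + 38.712*n^2 + 11.3798*n - 13.7564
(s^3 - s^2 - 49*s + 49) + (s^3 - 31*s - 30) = 2*s^3 - s^2 - 80*s + 19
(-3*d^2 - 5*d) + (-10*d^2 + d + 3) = -13*d^2 - 4*d + 3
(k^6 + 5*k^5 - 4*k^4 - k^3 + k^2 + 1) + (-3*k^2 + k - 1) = k^6 + 5*k^5 - 4*k^4 - k^3 - 2*k^2 + k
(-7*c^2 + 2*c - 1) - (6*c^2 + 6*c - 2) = -13*c^2 - 4*c + 1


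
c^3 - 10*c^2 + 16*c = c*(c - 8)*(c - 2)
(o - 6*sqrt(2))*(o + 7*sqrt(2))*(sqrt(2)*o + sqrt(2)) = sqrt(2)*o^3 + sqrt(2)*o^2 + 2*o^2 - 84*sqrt(2)*o + 2*o - 84*sqrt(2)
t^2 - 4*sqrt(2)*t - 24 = (t - 6*sqrt(2))*(t + 2*sqrt(2))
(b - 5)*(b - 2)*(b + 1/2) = b^3 - 13*b^2/2 + 13*b/2 + 5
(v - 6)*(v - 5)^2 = v^3 - 16*v^2 + 85*v - 150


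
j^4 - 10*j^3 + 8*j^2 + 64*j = j*(j - 8)*(j - 4)*(j + 2)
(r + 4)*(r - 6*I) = r^2 + 4*r - 6*I*r - 24*I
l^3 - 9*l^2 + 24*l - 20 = (l - 5)*(l - 2)^2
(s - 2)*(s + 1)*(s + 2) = s^3 + s^2 - 4*s - 4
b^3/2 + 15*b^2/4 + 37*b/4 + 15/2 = (b/2 + 1)*(b + 5/2)*(b + 3)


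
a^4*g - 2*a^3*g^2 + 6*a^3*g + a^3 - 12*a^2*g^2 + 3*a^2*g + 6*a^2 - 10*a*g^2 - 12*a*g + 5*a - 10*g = (a + 1)*(a + 5)*(a - 2*g)*(a*g + 1)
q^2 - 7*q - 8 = (q - 8)*(q + 1)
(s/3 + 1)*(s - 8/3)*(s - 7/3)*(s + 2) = s^4/3 - 115*s^2/27 + 10*s/27 + 112/9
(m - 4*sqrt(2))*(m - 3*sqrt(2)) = m^2 - 7*sqrt(2)*m + 24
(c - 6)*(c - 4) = c^2 - 10*c + 24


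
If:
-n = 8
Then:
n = -8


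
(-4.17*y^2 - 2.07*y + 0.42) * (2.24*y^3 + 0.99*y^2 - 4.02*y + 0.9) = -9.3408*y^5 - 8.7651*y^4 + 15.6549*y^3 + 4.9842*y^2 - 3.5514*y + 0.378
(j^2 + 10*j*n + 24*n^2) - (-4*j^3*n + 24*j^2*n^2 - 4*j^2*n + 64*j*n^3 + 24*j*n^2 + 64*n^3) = 4*j^3*n - 24*j^2*n^2 + 4*j^2*n + j^2 - 64*j*n^3 - 24*j*n^2 + 10*j*n - 64*n^3 + 24*n^2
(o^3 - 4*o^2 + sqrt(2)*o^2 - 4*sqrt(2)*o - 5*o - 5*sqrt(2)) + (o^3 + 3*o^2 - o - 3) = 2*o^3 - o^2 + sqrt(2)*o^2 - 6*o - 4*sqrt(2)*o - 5*sqrt(2) - 3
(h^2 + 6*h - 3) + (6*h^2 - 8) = 7*h^2 + 6*h - 11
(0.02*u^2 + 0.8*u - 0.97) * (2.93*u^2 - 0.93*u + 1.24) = 0.0586*u^4 + 2.3254*u^3 - 3.5613*u^2 + 1.8941*u - 1.2028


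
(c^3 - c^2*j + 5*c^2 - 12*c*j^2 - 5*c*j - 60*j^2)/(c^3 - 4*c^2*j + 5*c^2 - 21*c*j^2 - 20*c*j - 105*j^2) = (c - 4*j)/(c - 7*j)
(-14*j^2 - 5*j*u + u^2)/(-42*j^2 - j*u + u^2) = (2*j + u)/(6*j + u)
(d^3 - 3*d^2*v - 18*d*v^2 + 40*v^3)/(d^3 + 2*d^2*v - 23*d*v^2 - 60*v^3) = (d - 2*v)/(d + 3*v)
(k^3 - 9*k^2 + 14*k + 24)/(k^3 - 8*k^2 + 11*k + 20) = (k - 6)/(k - 5)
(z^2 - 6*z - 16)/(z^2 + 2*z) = (z - 8)/z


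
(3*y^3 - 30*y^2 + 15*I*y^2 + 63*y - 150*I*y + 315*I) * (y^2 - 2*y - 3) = 3*y^5 - 36*y^4 + 15*I*y^4 + 114*y^3 - 180*I*y^3 - 36*y^2 + 570*I*y^2 - 189*y - 180*I*y - 945*I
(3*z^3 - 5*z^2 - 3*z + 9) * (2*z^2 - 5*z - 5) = 6*z^5 - 25*z^4 + 4*z^3 + 58*z^2 - 30*z - 45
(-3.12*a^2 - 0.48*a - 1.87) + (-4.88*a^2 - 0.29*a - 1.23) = -8.0*a^2 - 0.77*a - 3.1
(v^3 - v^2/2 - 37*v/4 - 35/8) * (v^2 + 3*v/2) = v^5 + v^4 - 10*v^3 - 73*v^2/4 - 105*v/16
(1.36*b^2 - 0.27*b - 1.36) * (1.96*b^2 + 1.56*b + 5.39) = 2.6656*b^4 + 1.5924*b^3 + 4.2436*b^2 - 3.5769*b - 7.3304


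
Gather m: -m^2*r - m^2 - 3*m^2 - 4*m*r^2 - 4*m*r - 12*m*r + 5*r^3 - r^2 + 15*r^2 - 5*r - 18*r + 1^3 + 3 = m^2*(-r - 4) + m*(-4*r^2 - 16*r) + 5*r^3 + 14*r^2 - 23*r + 4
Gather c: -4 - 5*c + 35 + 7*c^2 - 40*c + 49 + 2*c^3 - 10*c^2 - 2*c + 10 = 2*c^3 - 3*c^2 - 47*c + 90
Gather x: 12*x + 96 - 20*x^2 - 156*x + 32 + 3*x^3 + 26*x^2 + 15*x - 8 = 3*x^3 + 6*x^2 - 129*x + 120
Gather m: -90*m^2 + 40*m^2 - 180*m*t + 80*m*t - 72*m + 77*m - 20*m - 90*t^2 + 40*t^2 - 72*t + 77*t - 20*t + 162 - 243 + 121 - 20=-50*m^2 + m*(-100*t - 15) - 50*t^2 - 15*t + 20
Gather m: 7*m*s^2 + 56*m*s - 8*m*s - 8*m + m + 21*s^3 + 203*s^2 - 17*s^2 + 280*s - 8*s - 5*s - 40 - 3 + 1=m*(7*s^2 + 48*s - 7) + 21*s^3 + 186*s^2 + 267*s - 42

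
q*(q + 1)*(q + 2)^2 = q^4 + 5*q^3 + 8*q^2 + 4*q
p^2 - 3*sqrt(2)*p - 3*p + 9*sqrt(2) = (p - 3)*(p - 3*sqrt(2))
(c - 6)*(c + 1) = c^2 - 5*c - 6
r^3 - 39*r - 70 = (r - 7)*(r + 2)*(r + 5)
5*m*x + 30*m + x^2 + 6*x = (5*m + x)*(x + 6)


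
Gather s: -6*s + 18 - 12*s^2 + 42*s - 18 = -12*s^2 + 36*s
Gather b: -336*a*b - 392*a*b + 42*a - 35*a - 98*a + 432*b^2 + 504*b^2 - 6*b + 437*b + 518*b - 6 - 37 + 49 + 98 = -91*a + 936*b^2 + b*(949 - 728*a) + 104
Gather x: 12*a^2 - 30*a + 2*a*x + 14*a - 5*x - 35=12*a^2 - 16*a + x*(2*a - 5) - 35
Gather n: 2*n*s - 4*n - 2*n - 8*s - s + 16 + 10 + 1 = n*(2*s - 6) - 9*s + 27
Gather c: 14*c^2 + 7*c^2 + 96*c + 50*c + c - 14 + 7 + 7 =21*c^2 + 147*c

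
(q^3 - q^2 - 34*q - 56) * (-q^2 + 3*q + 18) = -q^5 + 4*q^4 + 49*q^3 - 64*q^2 - 780*q - 1008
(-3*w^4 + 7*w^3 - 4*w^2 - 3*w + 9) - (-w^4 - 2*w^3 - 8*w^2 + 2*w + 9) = -2*w^4 + 9*w^3 + 4*w^2 - 5*w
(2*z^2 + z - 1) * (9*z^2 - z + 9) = 18*z^4 + 7*z^3 + 8*z^2 + 10*z - 9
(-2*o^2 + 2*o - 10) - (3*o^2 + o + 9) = -5*o^2 + o - 19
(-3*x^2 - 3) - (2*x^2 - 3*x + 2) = -5*x^2 + 3*x - 5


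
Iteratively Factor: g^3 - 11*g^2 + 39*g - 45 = (g - 5)*(g^2 - 6*g + 9) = (g - 5)*(g - 3)*(g - 3)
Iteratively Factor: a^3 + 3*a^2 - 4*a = (a - 1)*(a^2 + 4*a) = a*(a - 1)*(a + 4)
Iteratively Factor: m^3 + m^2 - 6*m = (m + 3)*(m^2 - 2*m) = m*(m + 3)*(m - 2)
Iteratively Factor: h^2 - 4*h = (h - 4)*(h)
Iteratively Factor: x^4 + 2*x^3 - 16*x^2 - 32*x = (x)*(x^3 + 2*x^2 - 16*x - 32) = x*(x + 4)*(x^2 - 2*x - 8) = x*(x - 4)*(x + 4)*(x + 2)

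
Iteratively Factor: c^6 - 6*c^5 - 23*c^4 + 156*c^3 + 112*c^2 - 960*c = (c - 4)*(c^5 - 2*c^4 - 31*c^3 + 32*c^2 + 240*c) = (c - 4)*(c + 4)*(c^4 - 6*c^3 - 7*c^2 + 60*c) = (c - 5)*(c - 4)*(c + 4)*(c^3 - c^2 - 12*c) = (c - 5)*(c - 4)^2*(c + 4)*(c^2 + 3*c) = c*(c - 5)*(c - 4)^2*(c + 4)*(c + 3)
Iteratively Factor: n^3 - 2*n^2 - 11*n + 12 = (n + 3)*(n^2 - 5*n + 4) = (n - 1)*(n + 3)*(n - 4)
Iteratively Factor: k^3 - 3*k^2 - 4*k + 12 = (k + 2)*(k^2 - 5*k + 6) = (k - 3)*(k + 2)*(k - 2)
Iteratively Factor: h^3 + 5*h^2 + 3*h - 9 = (h - 1)*(h^2 + 6*h + 9) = (h - 1)*(h + 3)*(h + 3)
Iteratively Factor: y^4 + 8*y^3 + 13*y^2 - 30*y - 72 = (y - 2)*(y^3 + 10*y^2 + 33*y + 36) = (y - 2)*(y + 3)*(y^2 + 7*y + 12) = (y - 2)*(y + 3)*(y + 4)*(y + 3)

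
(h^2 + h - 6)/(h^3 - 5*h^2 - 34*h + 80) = (h + 3)/(h^2 - 3*h - 40)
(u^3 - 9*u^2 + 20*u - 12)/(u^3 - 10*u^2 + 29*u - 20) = (u^2 - 8*u + 12)/(u^2 - 9*u + 20)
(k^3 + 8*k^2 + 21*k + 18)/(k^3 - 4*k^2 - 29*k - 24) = (k^2 + 5*k + 6)/(k^2 - 7*k - 8)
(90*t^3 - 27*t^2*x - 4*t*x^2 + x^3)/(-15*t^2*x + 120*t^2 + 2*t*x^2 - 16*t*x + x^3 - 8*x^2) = (-6*t + x)/(x - 8)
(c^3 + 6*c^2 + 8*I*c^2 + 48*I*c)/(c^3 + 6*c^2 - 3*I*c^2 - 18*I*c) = (c + 8*I)/(c - 3*I)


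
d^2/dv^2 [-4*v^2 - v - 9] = -8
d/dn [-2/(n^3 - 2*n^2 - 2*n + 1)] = 2*(3*n^2 - 4*n - 2)/(n^3 - 2*n^2 - 2*n + 1)^2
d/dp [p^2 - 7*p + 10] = 2*p - 7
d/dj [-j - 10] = -1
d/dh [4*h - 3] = 4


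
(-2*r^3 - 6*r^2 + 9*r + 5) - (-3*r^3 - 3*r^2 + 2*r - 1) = r^3 - 3*r^2 + 7*r + 6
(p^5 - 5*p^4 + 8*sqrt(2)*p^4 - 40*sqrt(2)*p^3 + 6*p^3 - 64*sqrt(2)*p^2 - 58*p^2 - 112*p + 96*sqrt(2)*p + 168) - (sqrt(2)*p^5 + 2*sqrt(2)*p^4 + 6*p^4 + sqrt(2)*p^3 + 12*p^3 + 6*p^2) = -sqrt(2)*p^5 + p^5 - 11*p^4 + 6*sqrt(2)*p^4 - 41*sqrt(2)*p^3 - 6*p^3 - 64*sqrt(2)*p^2 - 64*p^2 - 112*p + 96*sqrt(2)*p + 168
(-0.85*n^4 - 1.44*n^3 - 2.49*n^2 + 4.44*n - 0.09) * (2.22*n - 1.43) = -1.887*n^5 - 1.9813*n^4 - 3.4686*n^3 + 13.4175*n^2 - 6.549*n + 0.1287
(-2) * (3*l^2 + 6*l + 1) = -6*l^2 - 12*l - 2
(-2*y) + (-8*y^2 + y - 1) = -8*y^2 - y - 1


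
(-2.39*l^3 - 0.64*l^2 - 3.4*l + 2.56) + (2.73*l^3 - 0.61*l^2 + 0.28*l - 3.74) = 0.34*l^3 - 1.25*l^2 - 3.12*l - 1.18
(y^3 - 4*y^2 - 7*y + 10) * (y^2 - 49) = y^5 - 4*y^4 - 56*y^3 + 206*y^2 + 343*y - 490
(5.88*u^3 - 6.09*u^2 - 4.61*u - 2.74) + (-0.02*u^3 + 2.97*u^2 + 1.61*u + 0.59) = 5.86*u^3 - 3.12*u^2 - 3.0*u - 2.15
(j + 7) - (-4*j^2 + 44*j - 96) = 4*j^2 - 43*j + 103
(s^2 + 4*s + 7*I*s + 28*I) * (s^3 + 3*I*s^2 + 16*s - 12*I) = s^5 + 4*s^4 + 10*I*s^4 - 5*s^3 + 40*I*s^3 - 20*s^2 + 100*I*s^2 + 84*s + 400*I*s + 336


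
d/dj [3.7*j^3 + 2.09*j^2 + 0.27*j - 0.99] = 11.1*j^2 + 4.18*j + 0.27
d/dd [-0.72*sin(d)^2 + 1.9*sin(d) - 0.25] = (1.9 - 1.44*sin(d))*cos(d)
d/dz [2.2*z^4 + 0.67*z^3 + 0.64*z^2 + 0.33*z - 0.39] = 8.8*z^3 + 2.01*z^2 + 1.28*z + 0.33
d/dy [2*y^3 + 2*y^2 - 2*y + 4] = 6*y^2 + 4*y - 2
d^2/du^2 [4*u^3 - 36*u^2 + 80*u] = 24*u - 72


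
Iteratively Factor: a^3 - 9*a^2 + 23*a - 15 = (a - 1)*(a^2 - 8*a + 15) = (a - 3)*(a - 1)*(a - 5)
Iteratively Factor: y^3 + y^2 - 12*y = (y)*(y^2 + y - 12) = y*(y - 3)*(y + 4)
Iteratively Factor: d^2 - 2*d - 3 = (d + 1)*(d - 3)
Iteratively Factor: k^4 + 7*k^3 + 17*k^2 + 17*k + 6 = (k + 1)*(k^3 + 6*k^2 + 11*k + 6) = (k + 1)*(k + 3)*(k^2 + 3*k + 2) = (k + 1)^2*(k + 3)*(k + 2)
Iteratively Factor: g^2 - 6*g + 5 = (g - 5)*(g - 1)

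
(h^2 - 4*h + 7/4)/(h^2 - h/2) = (h - 7/2)/h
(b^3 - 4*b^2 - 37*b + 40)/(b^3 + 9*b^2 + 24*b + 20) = (b^2 - 9*b + 8)/(b^2 + 4*b + 4)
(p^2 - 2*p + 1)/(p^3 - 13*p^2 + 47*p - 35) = (p - 1)/(p^2 - 12*p + 35)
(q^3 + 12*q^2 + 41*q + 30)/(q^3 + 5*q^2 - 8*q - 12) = (q + 5)/(q - 2)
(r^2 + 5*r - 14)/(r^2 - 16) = (r^2 + 5*r - 14)/(r^2 - 16)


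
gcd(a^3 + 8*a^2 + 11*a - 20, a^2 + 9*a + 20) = a^2 + 9*a + 20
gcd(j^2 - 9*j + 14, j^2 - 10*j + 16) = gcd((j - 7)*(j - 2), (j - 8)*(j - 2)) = j - 2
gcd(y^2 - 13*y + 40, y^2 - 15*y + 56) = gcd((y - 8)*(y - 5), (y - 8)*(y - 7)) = y - 8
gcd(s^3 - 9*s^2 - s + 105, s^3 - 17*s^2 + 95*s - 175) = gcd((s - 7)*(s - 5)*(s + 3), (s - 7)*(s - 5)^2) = s^2 - 12*s + 35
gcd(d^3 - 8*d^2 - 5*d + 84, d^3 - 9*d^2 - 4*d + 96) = d^2 - d - 12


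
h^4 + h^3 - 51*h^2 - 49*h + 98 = (h - 7)*(h - 1)*(h + 2)*(h + 7)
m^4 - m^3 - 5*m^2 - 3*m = m*(m - 3)*(m + 1)^2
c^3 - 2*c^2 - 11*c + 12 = (c - 4)*(c - 1)*(c + 3)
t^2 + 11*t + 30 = (t + 5)*(t + 6)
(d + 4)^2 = d^2 + 8*d + 16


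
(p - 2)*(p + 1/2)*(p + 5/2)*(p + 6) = p^4 + 7*p^3 + 5*p^2/4 - 31*p - 15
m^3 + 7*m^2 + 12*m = m*(m + 3)*(m + 4)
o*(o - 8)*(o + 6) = o^3 - 2*o^2 - 48*o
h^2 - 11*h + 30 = (h - 6)*(h - 5)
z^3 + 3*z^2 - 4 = (z - 1)*(z + 2)^2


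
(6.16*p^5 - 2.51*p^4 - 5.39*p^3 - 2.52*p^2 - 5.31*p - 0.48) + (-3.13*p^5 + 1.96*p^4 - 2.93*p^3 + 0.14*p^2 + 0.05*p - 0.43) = 3.03*p^5 - 0.55*p^4 - 8.32*p^3 - 2.38*p^2 - 5.26*p - 0.91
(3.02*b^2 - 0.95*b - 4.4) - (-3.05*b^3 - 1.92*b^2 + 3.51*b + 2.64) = 3.05*b^3 + 4.94*b^2 - 4.46*b - 7.04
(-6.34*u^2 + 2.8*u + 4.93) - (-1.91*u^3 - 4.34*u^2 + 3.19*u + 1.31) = 1.91*u^3 - 2.0*u^2 - 0.39*u + 3.62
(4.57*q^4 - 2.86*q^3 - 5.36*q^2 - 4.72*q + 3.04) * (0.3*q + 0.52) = 1.371*q^5 + 1.5184*q^4 - 3.0952*q^3 - 4.2032*q^2 - 1.5424*q + 1.5808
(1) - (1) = 0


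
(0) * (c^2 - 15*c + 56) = 0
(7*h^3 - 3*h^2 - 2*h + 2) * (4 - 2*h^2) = -14*h^5 + 6*h^4 + 32*h^3 - 16*h^2 - 8*h + 8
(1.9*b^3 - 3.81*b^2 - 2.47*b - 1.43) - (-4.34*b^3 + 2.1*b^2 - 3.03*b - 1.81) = 6.24*b^3 - 5.91*b^2 + 0.56*b + 0.38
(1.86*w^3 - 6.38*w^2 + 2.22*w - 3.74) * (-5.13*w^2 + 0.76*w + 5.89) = -9.5418*w^5 + 34.143*w^4 - 5.282*w^3 - 16.7048*w^2 + 10.2334*w - 22.0286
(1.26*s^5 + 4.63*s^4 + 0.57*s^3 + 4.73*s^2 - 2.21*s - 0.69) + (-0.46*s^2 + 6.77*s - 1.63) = 1.26*s^5 + 4.63*s^4 + 0.57*s^3 + 4.27*s^2 + 4.56*s - 2.32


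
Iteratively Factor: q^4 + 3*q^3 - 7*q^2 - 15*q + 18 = (q - 2)*(q^3 + 5*q^2 + 3*q - 9) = (q - 2)*(q - 1)*(q^2 + 6*q + 9) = (q - 2)*(q - 1)*(q + 3)*(q + 3)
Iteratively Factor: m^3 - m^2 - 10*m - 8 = (m - 4)*(m^2 + 3*m + 2) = (m - 4)*(m + 2)*(m + 1)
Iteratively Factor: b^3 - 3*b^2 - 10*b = (b + 2)*(b^2 - 5*b) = b*(b + 2)*(b - 5)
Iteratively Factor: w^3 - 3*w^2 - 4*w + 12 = (w + 2)*(w^2 - 5*w + 6) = (w - 2)*(w + 2)*(w - 3)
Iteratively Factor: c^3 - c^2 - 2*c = (c + 1)*(c^2 - 2*c) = (c - 2)*(c + 1)*(c)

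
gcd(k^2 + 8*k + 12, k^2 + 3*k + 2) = k + 2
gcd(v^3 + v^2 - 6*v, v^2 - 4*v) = v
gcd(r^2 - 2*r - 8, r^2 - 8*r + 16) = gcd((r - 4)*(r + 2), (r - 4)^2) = r - 4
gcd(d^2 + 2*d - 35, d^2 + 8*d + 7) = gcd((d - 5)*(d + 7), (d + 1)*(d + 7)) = d + 7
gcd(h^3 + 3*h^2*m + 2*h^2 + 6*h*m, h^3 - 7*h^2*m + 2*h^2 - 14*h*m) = h^2 + 2*h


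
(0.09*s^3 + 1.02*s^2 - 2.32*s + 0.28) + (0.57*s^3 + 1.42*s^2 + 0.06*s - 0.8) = 0.66*s^3 + 2.44*s^2 - 2.26*s - 0.52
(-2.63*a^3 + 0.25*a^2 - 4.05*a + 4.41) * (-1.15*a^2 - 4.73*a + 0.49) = 3.0245*a^5 + 12.1524*a^4 + 2.1863*a^3 + 14.2075*a^2 - 22.8438*a + 2.1609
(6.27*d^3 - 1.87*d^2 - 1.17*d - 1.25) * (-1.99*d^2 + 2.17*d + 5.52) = -12.4773*d^5 + 17.3272*d^4 + 32.8808*d^3 - 10.3738*d^2 - 9.1709*d - 6.9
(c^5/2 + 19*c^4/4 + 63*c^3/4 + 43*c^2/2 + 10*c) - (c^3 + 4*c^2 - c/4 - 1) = c^5/2 + 19*c^4/4 + 59*c^3/4 + 35*c^2/2 + 41*c/4 + 1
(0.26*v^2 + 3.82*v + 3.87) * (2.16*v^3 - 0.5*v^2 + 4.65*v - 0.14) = 0.5616*v^5 + 8.1212*v^4 + 7.6582*v^3 + 15.7916*v^2 + 17.4607*v - 0.5418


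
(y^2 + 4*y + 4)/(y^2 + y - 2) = (y + 2)/(y - 1)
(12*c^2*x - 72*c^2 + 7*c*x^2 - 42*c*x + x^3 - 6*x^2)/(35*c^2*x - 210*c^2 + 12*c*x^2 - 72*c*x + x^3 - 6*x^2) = (12*c^2 + 7*c*x + x^2)/(35*c^2 + 12*c*x + x^2)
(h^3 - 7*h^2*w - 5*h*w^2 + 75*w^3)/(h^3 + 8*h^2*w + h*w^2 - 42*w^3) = (-h^2 + 10*h*w - 25*w^2)/(-h^2 - 5*h*w + 14*w^2)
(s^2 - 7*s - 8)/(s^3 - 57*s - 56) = 1/(s + 7)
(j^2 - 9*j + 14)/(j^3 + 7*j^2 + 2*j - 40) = (j - 7)/(j^2 + 9*j + 20)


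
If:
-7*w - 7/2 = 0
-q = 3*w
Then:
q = 3/2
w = -1/2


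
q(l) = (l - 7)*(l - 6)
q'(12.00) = 11.00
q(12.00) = 30.00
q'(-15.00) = -43.00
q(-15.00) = 462.00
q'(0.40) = -12.20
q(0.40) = 36.96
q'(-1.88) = -16.76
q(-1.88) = 69.97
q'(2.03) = -8.94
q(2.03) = 19.73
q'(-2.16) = -17.32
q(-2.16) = 74.75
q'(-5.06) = -23.12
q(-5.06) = 133.38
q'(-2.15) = -17.30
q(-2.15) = 74.57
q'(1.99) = -9.02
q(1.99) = 20.09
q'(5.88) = -1.24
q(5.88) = 0.13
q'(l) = 2*l - 13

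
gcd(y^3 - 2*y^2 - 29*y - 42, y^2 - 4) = y + 2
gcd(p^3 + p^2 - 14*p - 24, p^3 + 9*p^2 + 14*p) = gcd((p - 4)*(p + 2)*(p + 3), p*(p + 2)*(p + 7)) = p + 2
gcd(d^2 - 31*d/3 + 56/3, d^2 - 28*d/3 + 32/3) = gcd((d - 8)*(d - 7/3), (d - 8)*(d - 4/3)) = d - 8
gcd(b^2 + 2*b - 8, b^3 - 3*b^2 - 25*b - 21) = 1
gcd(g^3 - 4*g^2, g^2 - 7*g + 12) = g - 4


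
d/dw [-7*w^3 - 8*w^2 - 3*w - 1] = -21*w^2 - 16*w - 3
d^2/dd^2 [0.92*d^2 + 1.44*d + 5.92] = 1.84000000000000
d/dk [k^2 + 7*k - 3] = 2*k + 7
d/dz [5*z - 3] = 5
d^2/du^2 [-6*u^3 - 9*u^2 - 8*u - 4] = -36*u - 18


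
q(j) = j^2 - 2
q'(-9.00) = -18.00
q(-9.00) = 79.00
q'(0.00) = 0.00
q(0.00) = -2.00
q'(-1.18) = -2.36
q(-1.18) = -0.61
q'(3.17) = 6.34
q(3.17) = 8.05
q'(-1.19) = -2.38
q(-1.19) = -0.58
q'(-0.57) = -1.14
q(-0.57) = -1.68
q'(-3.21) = -6.42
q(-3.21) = 8.30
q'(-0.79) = -1.58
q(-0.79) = -1.38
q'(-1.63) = -3.26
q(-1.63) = 0.66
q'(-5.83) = -11.66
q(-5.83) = 31.99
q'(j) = 2*j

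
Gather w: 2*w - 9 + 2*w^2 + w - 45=2*w^2 + 3*w - 54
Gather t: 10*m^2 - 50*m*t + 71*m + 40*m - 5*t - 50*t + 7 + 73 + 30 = 10*m^2 + 111*m + t*(-50*m - 55) + 110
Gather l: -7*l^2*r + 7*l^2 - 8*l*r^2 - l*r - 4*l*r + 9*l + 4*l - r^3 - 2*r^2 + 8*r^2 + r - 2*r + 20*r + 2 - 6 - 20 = l^2*(7 - 7*r) + l*(-8*r^2 - 5*r + 13) - r^3 + 6*r^2 + 19*r - 24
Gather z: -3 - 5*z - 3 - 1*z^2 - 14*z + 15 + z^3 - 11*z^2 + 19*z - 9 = z^3 - 12*z^2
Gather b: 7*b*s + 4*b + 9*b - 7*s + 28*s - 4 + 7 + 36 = b*(7*s + 13) + 21*s + 39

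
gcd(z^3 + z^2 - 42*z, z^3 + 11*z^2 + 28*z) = z^2 + 7*z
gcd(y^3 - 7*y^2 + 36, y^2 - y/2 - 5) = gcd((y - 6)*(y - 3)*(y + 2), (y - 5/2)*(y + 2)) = y + 2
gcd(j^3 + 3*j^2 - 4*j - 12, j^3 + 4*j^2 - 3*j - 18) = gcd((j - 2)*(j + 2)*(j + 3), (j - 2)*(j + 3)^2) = j^2 + j - 6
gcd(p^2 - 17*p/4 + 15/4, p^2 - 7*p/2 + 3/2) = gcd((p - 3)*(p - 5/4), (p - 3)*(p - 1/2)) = p - 3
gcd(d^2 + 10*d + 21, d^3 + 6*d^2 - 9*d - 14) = d + 7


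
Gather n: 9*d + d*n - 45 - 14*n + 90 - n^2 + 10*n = 9*d - n^2 + n*(d - 4) + 45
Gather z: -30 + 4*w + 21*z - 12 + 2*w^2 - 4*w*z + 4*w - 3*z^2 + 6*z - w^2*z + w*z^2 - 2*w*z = 2*w^2 + 8*w + z^2*(w - 3) + z*(-w^2 - 6*w + 27) - 42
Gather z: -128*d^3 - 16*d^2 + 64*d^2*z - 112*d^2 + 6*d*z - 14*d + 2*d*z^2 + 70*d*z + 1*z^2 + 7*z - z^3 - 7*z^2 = -128*d^3 - 128*d^2 - 14*d - z^3 + z^2*(2*d - 6) + z*(64*d^2 + 76*d + 7)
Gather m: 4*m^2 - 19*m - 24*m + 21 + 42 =4*m^2 - 43*m + 63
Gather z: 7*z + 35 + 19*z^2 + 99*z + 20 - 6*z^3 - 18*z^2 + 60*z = -6*z^3 + z^2 + 166*z + 55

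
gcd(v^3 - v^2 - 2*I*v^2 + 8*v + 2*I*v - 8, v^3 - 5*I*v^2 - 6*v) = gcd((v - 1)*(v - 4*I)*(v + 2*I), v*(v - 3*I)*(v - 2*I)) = 1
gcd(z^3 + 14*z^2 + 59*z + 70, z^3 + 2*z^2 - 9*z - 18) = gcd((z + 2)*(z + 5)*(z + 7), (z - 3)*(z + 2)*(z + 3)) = z + 2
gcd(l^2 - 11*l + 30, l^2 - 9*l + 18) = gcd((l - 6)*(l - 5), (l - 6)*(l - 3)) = l - 6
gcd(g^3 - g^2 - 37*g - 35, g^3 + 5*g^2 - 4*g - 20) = g + 5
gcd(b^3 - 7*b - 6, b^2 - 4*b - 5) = b + 1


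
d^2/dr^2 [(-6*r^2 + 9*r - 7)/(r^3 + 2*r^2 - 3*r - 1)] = 2*(-6*r^6 + 27*r^5 - 42*r^4 - 127*r^3 - 3*r^2 + 159*r - 110)/(r^9 + 6*r^8 + 3*r^7 - 31*r^6 - 21*r^5 + 60*r^4 + 12*r^3 - 21*r^2 - 9*r - 1)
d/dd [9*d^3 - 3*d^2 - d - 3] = 27*d^2 - 6*d - 1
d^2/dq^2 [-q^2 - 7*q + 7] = -2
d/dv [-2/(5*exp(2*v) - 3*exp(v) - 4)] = (20*exp(v) - 6)*exp(v)/(-5*exp(2*v) + 3*exp(v) + 4)^2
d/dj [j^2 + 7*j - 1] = 2*j + 7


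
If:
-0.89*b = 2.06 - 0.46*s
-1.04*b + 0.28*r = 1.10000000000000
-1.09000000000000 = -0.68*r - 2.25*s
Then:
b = -1.69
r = -2.37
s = 1.20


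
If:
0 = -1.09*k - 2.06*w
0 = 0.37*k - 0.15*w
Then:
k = 0.00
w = 0.00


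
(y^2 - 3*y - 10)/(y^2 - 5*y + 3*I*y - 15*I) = (y + 2)/(y + 3*I)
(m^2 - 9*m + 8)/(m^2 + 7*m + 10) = (m^2 - 9*m + 8)/(m^2 + 7*m + 10)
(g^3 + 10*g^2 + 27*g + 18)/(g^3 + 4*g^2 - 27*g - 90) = (g + 1)/(g - 5)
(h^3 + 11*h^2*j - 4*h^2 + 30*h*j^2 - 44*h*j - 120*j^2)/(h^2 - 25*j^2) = (h^2 + 6*h*j - 4*h - 24*j)/(h - 5*j)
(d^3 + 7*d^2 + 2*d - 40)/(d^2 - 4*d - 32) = (d^2 + 3*d - 10)/(d - 8)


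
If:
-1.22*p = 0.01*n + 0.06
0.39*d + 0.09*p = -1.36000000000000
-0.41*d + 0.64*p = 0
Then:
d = -3.04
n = 231.44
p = -1.95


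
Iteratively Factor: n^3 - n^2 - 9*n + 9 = (n - 3)*(n^2 + 2*n - 3) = (n - 3)*(n - 1)*(n + 3)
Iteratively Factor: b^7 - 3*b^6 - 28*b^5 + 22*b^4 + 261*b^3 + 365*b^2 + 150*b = (b - 5)*(b^6 + 2*b^5 - 18*b^4 - 68*b^3 - 79*b^2 - 30*b) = b*(b - 5)*(b^5 + 2*b^4 - 18*b^3 - 68*b^2 - 79*b - 30) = b*(b - 5)*(b + 1)*(b^4 + b^3 - 19*b^2 - 49*b - 30) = b*(b - 5)^2*(b + 1)*(b^3 + 6*b^2 + 11*b + 6) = b*(b - 5)^2*(b + 1)*(b + 3)*(b^2 + 3*b + 2) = b*(b - 5)^2*(b + 1)^2*(b + 3)*(b + 2)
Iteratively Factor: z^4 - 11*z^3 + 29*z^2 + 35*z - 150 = (z - 3)*(z^3 - 8*z^2 + 5*z + 50) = (z - 3)*(z + 2)*(z^2 - 10*z + 25) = (z - 5)*(z - 3)*(z + 2)*(z - 5)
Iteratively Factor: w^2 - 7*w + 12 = (w - 4)*(w - 3)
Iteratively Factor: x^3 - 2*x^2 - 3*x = (x - 3)*(x^2 + x) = x*(x - 3)*(x + 1)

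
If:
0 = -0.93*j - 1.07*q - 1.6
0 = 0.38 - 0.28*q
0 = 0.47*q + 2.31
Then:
No Solution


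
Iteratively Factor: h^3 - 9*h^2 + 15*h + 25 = (h - 5)*(h^2 - 4*h - 5) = (h - 5)*(h + 1)*(h - 5)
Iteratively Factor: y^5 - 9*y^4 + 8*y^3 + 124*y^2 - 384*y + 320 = (y - 2)*(y^4 - 7*y^3 - 6*y^2 + 112*y - 160) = (y - 4)*(y - 2)*(y^3 - 3*y^2 - 18*y + 40) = (y - 5)*(y - 4)*(y - 2)*(y^2 + 2*y - 8) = (y - 5)*(y - 4)*(y - 2)^2*(y + 4)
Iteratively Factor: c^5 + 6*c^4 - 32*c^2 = (c - 2)*(c^4 + 8*c^3 + 16*c^2) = c*(c - 2)*(c^3 + 8*c^2 + 16*c) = c^2*(c - 2)*(c^2 + 8*c + 16) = c^2*(c - 2)*(c + 4)*(c + 4)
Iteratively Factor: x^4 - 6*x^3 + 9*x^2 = (x - 3)*(x^3 - 3*x^2) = (x - 3)^2*(x^2) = x*(x - 3)^2*(x)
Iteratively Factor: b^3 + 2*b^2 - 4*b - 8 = (b + 2)*(b^2 - 4) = (b - 2)*(b + 2)*(b + 2)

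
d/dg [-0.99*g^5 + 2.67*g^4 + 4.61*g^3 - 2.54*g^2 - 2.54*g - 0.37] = -4.95*g^4 + 10.68*g^3 + 13.83*g^2 - 5.08*g - 2.54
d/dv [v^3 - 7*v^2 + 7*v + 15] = 3*v^2 - 14*v + 7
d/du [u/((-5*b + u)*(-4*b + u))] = 20*b^2/((4*b - u)^2*(5*b - u)^2) - u^2/((4*b - u)^2*(5*b - u)^2)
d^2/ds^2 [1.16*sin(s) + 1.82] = -1.16*sin(s)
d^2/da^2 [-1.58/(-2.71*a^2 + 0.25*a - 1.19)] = (-23.207356*a^2 + 2.1409*a + 1.58*(5.42*a - 0.25)*(10.84*a - 0.5) - 10.190684)/(2.71*a^2 - 0.25*a + 1.19)^3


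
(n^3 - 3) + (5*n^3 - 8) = 6*n^3 - 11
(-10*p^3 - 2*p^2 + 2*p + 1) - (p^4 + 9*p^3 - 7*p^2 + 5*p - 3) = -p^4 - 19*p^3 + 5*p^2 - 3*p + 4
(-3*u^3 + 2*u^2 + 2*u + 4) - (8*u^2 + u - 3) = -3*u^3 - 6*u^2 + u + 7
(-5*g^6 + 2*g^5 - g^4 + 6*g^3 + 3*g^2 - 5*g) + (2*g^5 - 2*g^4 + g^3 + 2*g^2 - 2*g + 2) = -5*g^6 + 4*g^5 - 3*g^4 + 7*g^3 + 5*g^2 - 7*g + 2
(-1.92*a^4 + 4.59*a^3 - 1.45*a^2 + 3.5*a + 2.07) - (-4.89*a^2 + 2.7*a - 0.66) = -1.92*a^4 + 4.59*a^3 + 3.44*a^2 + 0.8*a + 2.73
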